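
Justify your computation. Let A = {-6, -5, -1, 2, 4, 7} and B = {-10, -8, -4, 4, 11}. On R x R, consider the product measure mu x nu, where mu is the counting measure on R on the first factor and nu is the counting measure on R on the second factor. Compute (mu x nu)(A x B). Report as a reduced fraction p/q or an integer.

For a measurable rectangle A x B, the product measure satisfies
  (mu x nu)(A x B) = mu(A) * nu(B).
  mu(A) = 6.
  nu(B) = 5.
  (mu x nu)(A x B) = 6 * 5 = 30.

30


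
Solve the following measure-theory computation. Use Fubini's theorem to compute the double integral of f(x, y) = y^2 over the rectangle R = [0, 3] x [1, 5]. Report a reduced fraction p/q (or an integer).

f(x, y) is a tensor product of a function of x and a function of y, and both factors are bounded continuous (hence Lebesgue integrable) on the rectangle, so Fubini's theorem applies:
  integral_R f d(m x m) = (integral_a1^b1 1 dx) * (integral_a2^b2 y^2 dy).
Inner integral in x: integral_{0}^{3} 1 dx = (3^1 - 0^1)/1
  = 3.
Inner integral in y: integral_{1}^{5} y^2 dy = (5^3 - 1^3)/3
  = 124/3.
Product: (3) * (124/3) = 124.

124


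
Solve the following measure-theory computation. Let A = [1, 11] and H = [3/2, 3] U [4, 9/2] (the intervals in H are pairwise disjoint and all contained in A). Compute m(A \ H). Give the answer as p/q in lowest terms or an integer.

The ambient interval has length m(A) = 11 - 1 = 10.
Since the holes are disjoint and sit inside A, by finite additivity
  m(H) = sum_i (b_i - a_i), and m(A \ H) = m(A) - m(H).
Computing the hole measures:
  m(H_1) = 3 - 3/2 = 3/2.
  m(H_2) = 9/2 - 4 = 1/2.
Summed: m(H) = 3/2 + 1/2 = 2.
So m(A \ H) = 10 - 2 = 8.

8


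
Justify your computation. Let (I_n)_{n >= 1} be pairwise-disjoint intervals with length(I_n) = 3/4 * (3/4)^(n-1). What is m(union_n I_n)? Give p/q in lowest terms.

By countable additivity of the Lebesgue measure on pairwise disjoint measurable sets,
  m(union_{n >= 1} I_n) = sum_{n >= 1} m(I_n) = sum_{n >= 1} a * r^(n-1),
  with a = 3/4 and r = 3/4.
Since 0 < r = 3/4 < 1, the geometric series converges:
  sum_{n >= 1} a * r^(n-1) = a / (1 - r).
  = 3/4 / (1 - 3/4)
  = 3/4 / (1/4)
  = 3.

3


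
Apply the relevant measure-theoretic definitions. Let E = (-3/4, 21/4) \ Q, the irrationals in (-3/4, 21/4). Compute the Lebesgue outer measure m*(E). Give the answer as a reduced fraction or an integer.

The interval I = (-3/4, 21/4) has m(I) = 21/4 - (-3/4) = 6 (endpoints are measure-zero, so open/closed/half-open agree). Write I = (I cap Q) u (I \ Q). The rationals in I are countable, so m*(I cap Q) = 0 (cover each rational by intervals whose total length is arbitrarily small). By countable subadditivity m*(I) <= m*(I cap Q) + m*(I \ Q), hence m*(I \ Q) >= m(I) = 6. The reverse inequality m*(I \ Q) <= m*(I) = 6 is trivial since (I \ Q) is a subset of I. Therefore m*(I \ Q) = 6.

6


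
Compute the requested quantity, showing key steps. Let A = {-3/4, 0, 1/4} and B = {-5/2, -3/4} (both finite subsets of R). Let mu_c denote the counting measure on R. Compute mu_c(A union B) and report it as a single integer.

Counting measure on a finite set equals cardinality. By inclusion-exclusion, |A union B| = |A| + |B| - |A cap B|.
|A| = 3, |B| = 2, |A cap B| = 1.
So mu_c(A union B) = 3 + 2 - 1 = 4.

4


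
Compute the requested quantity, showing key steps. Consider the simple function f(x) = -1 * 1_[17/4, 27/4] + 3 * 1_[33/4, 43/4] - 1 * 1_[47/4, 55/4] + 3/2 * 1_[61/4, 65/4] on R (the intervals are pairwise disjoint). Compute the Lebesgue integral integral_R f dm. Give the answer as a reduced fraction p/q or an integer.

For a simple function f = sum_i c_i * 1_{A_i} with disjoint A_i,
  integral f dm = sum_i c_i * m(A_i).
Lengths of the A_i:
  m(A_1) = 27/4 - 17/4 = 5/2.
  m(A_2) = 43/4 - 33/4 = 5/2.
  m(A_3) = 55/4 - 47/4 = 2.
  m(A_4) = 65/4 - 61/4 = 1.
Contributions c_i * m(A_i):
  (-1) * (5/2) = -5/2.
  (3) * (5/2) = 15/2.
  (-1) * (2) = -2.
  (3/2) * (1) = 3/2.
Total: -5/2 + 15/2 - 2 + 3/2 = 9/2.

9/2


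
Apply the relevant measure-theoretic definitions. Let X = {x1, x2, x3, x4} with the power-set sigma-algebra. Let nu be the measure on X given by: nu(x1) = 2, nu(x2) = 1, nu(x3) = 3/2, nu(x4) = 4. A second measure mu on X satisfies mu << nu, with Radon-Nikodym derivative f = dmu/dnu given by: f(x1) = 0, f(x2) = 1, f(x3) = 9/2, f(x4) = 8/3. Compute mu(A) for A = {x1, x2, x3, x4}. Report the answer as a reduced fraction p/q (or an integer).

By the defining property of the Radon-Nikodym derivative, for every measurable set A,
  mu(A) = integral_A f dnu.
Since nu is a discrete measure concentrated on the atoms of X, the integral over A reduces to the sum
  mu(A) = sum_{x in A} f(x) * nu({x}).
Computing each term:
  x1: f(x1) * nu(x1) = 0 * 2 = 0.
  x2: f(x2) * nu(x2) = 1 * 1 = 1.
  x3: f(x3) * nu(x3) = 9/2 * 3/2 = 27/4.
  x4: f(x4) * nu(x4) = 8/3 * 4 = 32/3.
Summing: mu(A) = 0 + 1 + 27/4 + 32/3 = 221/12.

221/12


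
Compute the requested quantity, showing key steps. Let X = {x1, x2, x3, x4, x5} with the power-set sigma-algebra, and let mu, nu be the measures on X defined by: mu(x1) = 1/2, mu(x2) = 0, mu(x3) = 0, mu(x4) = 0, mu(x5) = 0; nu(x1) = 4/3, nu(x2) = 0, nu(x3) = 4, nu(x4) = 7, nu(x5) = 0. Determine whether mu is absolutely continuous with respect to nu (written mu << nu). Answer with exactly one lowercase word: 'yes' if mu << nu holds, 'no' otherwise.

mu << nu means: every nu-null measurable set is also mu-null; equivalently, for every atom x, if nu({x}) = 0 then mu({x}) = 0.
Checking each atom:
  x1: nu = 4/3 > 0 -> no constraint.
  x2: nu = 0, mu = 0 -> consistent with mu << nu.
  x3: nu = 4 > 0 -> no constraint.
  x4: nu = 7 > 0 -> no constraint.
  x5: nu = 0, mu = 0 -> consistent with mu << nu.
No atom violates the condition. Therefore mu << nu.

yes


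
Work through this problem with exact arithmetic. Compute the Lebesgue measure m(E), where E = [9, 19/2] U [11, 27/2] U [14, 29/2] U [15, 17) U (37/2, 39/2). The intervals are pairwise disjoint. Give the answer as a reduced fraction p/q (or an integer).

For pairwise disjoint intervals, m(union_i I_i) = sum_i m(I_i),
and m is invariant under swapping open/closed endpoints (single points have measure 0).
So m(E) = sum_i (b_i - a_i).
  I_1 has length 19/2 - 9 = 1/2.
  I_2 has length 27/2 - 11 = 5/2.
  I_3 has length 29/2 - 14 = 1/2.
  I_4 has length 17 - 15 = 2.
  I_5 has length 39/2 - 37/2 = 1.
Summing:
  m(E) = 1/2 + 5/2 + 1/2 + 2 + 1 = 13/2.

13/2


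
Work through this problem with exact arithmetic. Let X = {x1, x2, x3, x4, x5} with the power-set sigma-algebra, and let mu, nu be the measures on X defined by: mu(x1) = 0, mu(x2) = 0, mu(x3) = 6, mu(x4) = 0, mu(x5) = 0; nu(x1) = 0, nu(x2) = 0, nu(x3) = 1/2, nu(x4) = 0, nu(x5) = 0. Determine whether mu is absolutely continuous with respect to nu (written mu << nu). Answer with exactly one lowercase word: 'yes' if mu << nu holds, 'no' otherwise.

mu << nu means: every nu-null measurable set is also mu-null; equivalently, for every atom x, if nu({x}) = 0 then mu({x}) = 0.
Checking each atom:
  x1: nu = 0, mu = 0 -> consistent with mu << nu.
  x2: nu = 0, mu = 0 -> consistent with mu << nu.
  x3: nu = 1/2 > 0 -> no constraint.
  x4: nu = 0, mu = 0 -> consistent with mu << nu.
  x5: nu = 0, mu = 0 -> consistent with mu << nu.
No atom violates the condition. Therefore mu << nu.

yes


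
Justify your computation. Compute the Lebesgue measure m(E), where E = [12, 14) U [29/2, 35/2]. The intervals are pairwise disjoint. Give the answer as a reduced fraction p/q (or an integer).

For pairwise disjoint intervals, m(union_i I_i) = sum_i m(I_i),
and m is invariant under swapping open/closed endpoints (single points have measure 0).
So m(E) = sum_i (b_i - a_i).
  I_1 has length 14 - 12 = 2.
  I_2 has length 35/2 - 29/2 = 3.
Summing:
  m(E) = 2 + 3 = 5.

5


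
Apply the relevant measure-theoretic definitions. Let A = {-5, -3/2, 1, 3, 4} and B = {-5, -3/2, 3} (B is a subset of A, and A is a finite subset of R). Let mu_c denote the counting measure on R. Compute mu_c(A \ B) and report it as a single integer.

Counting measure assigns mu_c(E) = |E| (number of elements) when E is finite. For B subset A, A \ B is the set of elements of A not in B, so |A \ B| = |A| - |B|.
|A| = 5, |B| = 3, so mu_c(A \ B) = 5 - 3 = 2.

2


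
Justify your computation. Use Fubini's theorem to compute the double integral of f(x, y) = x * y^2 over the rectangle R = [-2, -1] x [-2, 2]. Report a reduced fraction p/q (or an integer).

f(x, y) is a tensor product of a function of x and a function of y, and both factors are bounded continuous (hence Lebesgue integrable) on the rectangle, so Fubini's theorem applies:
  integral_R f d(m x m) = (integral_a1^b1 x dx) * (integral_a2^b2 y^2 dy).
Inner integral in x: integral_{-2}^{-1} x dx = ((-1)^2 - (-2)^2)/2
  = -3/2.
Inner integral in y: integral_{-2}^{2} y^2 dy = (2^3 - (-2)^3)/3
  = 16/3.
Product: (-3/2) * (16/3) = -8.

-8


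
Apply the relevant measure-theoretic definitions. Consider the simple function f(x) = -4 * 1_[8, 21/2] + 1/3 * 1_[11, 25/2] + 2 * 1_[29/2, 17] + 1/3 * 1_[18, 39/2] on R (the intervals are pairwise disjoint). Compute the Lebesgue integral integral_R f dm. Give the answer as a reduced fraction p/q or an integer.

For a simple function f = sum_i c_i * 1_{A_i} with disjoint A_i,
  integral f dm = sum_i c_i * m(A_i).
Lengths of the A_i:
  m(A_1) = 21/2 - 8 = 5/2.
  m(A_2) = 25/2 - 11 = 3/2.
  m(A_3) = 17 - 29/2 = 5/2.
  m(A_4) = 39/2 - 18 = 3/2.
Contributions c_i * m(A_i):
  (-4) * (5/2) = -10.
  (1/3) * (3/2) = 1/2.
  (2) * (5/2) = 5.
  (1/3) * (3/2) = 1/2.
Total: -10 + 1/2 + 5 + 1/2 = -4.

-4


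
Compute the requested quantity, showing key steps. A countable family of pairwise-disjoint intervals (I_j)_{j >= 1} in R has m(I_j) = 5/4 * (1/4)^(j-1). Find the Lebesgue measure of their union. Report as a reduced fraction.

By countable additivity of the Lebesgue measure on pairwise disjoint measurable sets,
  m(union_{j >= 1} I_j) = sum_{j >= 1} m(I_j) = sum_{j >= 1} a * r^(j-1),
  with a = 5/4 and r = 1/4.
Since 0 < r = 1/4 < 1, the geometric series converges:
  sum_{j >= 1} a * r^(j-1) = a / (1 - r).
  = 5/4 / (1 - 1/4)
  = 5/4 / (3/4)
  = 5/3.

5/3


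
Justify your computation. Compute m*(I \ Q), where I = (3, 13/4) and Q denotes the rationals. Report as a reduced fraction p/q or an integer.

The interval I = (3, 13/4) has m(I) = 13/4 - 3 = 1/4 (endpoints are measure-zero, so open/closed/half-open agree). Write I = (I cap Q) u (I \ Q). The rationals in I are countable, so m*(I cap Q) = 0 (cover each rational by intervals whose total length is arbitrarily small). By countable subadditivity m*(I) <= m*(I cap Q) + m*(I \ Q), hence m*(I \ Q) >= m(I) = 1/4. The reverse inequality m*(I \ Q) <= m*(I) = 1/4 is trivial since (I \ Q) is a subset of I. Therefore m*(I \ Q) = 1/4.

1/4


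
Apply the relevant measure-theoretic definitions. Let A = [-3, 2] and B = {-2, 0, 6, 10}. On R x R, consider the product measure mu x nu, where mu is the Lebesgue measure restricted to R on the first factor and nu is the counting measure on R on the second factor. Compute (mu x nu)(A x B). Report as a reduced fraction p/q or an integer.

For a measurable rectangle A x B, the product measure satisfies
  (mu x nu)(A x B) = mu(A) * nu(B).
  mu(A) = 5.
  nu(B) = 4.
  (mu x nu)(A x B) = 5 * 4 = 20.

20


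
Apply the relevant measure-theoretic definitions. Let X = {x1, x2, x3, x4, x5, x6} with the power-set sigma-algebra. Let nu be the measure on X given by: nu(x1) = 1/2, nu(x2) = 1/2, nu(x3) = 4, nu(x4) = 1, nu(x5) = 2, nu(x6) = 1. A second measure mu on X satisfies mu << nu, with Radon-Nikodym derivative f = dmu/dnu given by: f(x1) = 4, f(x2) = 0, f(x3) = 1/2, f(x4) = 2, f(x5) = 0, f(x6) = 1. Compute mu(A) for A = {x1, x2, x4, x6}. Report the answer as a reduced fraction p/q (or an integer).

By the defining property of the Radon-Nikodym derivative, for every measurable set A,
  mu(A) = integral_A f dnu.
Since nu is a discrete measure concentrated on the atoms of X, the integral over A reduces to the sum
  mu(A) = sum_{x in A} f(x) * nu({x}).
Computing each term:
  x1: f(x1) * nu(x1) = 4 * 1/2 = 2.
  x2: f(x2) * nu(x2) = 0 * 1/2 = 0.
  x4: f(x4) * nu(x4) = 2 * 1 = 2.
  x6: f(x6) * nu(x6) = 1 * 1 = 1.
Summing: mu(A) = 2 + 0 + 2 + 1 = 5.

5


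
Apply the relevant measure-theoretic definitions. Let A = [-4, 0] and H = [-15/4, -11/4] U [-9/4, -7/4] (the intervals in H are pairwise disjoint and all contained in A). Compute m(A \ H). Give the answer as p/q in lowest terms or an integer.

The ambient interval has length m(A) = 0 - (-4) = 4.
Since the holes are disjoint and sit inside A, by finite additivity
  m(H) = sum_i (b_i - a_i), and m(A \ H) = m(A) - m(H).
Computing the hole measures:
  m(H_1) = -11/4 - (-15/4) = 1.
  m(H_2) = -7/4 - (-9/4) = 1/2.
Summed: m(H) = 1 + 1/2 = 3/2.
So m(A \ H) = 4 - 3/2 = 5/2.

5/2


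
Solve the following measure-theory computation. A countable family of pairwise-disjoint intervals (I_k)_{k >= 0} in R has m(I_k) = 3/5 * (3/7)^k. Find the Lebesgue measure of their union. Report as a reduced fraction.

By countable additivity of the Lebesgue measure on pairwise disjoint measurable sets,
  m(union_{k >= 0} I_k) = sum_{k >= 0} m(I_k) = sum_{k >= 0} a * r^k,
  with a = 3/5 and r = 3/7.
Since 0 < r = 3/7 < 1, the geometric series converges:
  sum_{k >= 0} a * r^k = a / (1 - r).
  = 3/5 / (1 - 3/7)
  = 3/5 / (4/7)
  = 21/20.

21/20


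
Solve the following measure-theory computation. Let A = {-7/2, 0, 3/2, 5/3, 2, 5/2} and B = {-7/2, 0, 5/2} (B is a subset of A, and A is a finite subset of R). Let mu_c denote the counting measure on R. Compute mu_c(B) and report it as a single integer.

Counting measure assigns mu_c(E) = |E| (number of elements) when E is finite.
B has 3 element(s), so mu_c(B) = 3.

3


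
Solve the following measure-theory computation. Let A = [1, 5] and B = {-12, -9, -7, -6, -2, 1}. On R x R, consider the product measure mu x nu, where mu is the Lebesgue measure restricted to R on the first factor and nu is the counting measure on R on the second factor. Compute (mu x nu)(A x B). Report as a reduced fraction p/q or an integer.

For a measurable rectangle A x B, the product measure satisfies
  (mu x nu)(A x B) = mu(A) * nu(B).
  mu(A) = 4.
  nu(B) = 6.
  (mu x nu)(A x B) = 4 * 6 = 24.

24


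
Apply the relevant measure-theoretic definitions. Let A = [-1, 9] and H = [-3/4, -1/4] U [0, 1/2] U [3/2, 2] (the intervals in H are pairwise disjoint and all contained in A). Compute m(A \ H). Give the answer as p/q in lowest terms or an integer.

The ambient interval has length m(A) = 9 - (-1) = 10.
Since the holes are disjoint and sit inside A, by finite additivity
  m(H) = sum_i (b_i - a_i), and m(A \ H) = m(A) - m(H).
Computing the hole measures:
  m(H_1) = -1/4 - (-3/4) = 1/2.
  m(H_2) = 1/2 - 0 = 1/2.
  m(H_3) = 2 - 3/2 = 1/2.
Summed: m(H) = 1/2 + 1/2 + 1/2 = 3/2.
So m(A \ H) = 10 - 3/2 = 17/2.

17/2


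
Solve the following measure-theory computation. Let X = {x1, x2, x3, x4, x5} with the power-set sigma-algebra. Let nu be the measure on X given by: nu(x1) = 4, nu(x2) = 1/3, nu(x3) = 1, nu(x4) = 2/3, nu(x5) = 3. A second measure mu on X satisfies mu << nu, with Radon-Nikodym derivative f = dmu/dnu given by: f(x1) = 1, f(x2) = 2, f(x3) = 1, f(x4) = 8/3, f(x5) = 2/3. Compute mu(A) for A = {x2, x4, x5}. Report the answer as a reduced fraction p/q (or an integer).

By the defining property of the Radon-Nikodym derivative, for every measurable set A,
  mu(A) = integral_A f dnu.
Since nu is a discrete measure concentrated on the atoms of X, the integral over A reduces to the sum
  mu(A) = sum_{x in A} f(x) * nu({x}).
Computing each term:
  x2: f(x2) * nu(x2) = 2 * 1/3 = 2/3.
  x4: f(x4) * nu(x4) = 8/3 * 2/3 = 16/9.
  x5: f(x5) * nu(x5) = 2/3 * 3 = 2.
Summing: mu(A) = 2/3 + 16/9 + 2 = 40/9.

40/9


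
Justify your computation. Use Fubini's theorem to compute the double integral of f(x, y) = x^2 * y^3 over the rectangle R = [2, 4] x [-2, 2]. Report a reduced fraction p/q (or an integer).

f(x, y) is a tensor product of a function of x and a function of y, and both factors are bounded continuous (hence Lebesgue integrable) on the rectangle, so Fubini's theorem applies:
  integral_R f d(m x m) = (integral_a1^b1 x^2 dx) * (integral_a2^b2 y^3 dy).
Inner integral in x: integral_{2}^{4} x^2 dx = (4^3 - 2^3)/3
  = 56/3.
Inner integral in y: integral_{-2}^{2} y^3 dy = (2^4 - (-2)^4)/4
  = 0.
Product: (56/3) * (0) = 0.

0


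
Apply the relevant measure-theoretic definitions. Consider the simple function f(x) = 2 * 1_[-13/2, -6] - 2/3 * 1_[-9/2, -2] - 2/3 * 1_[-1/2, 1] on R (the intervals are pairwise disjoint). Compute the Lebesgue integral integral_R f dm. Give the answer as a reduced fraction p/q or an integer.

For a simple function f = sum_i c_i * 1_{A_i} with disjoint A_i,
  integral f dm = sum_i c_i * m(A_i).
Lengths of the A_i:
  m(A_1) = -6 - (-13/2) = 1/2.
  m(A_2) = -2 - (-9/2) = 5/2.
  m(A_3) = 1 - (-1/2) = 3/2.
Contributions c_i * m(A_i):
  (2) * (1/2) = 1.
  (-2/3) * (5/2) = -5/3.
  (-2/3) * (3/2) = -1.
Total: 1 - 5/3 - 1 = -5/3.

-5/3


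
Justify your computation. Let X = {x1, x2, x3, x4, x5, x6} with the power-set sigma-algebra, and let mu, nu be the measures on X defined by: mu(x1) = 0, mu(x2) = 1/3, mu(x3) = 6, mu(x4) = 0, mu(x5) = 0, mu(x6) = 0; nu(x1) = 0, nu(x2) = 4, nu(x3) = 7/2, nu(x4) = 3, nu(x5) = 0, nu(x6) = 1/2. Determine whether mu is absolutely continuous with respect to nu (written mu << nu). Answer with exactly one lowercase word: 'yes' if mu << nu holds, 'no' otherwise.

mu << nu means: every nu-null measurable set is also mu-null; equivalently, for every atom x, if nu({x}) = 0 then mu({x}) = 0.
Checking each atom:
  x1: nu = 0, mu = 0 -> consistent with mu << nu.
  x2: nu = 4 > 0 -> no constraint.
  x3: nu = 7/2 > 0 -> no constraint.
  x4: nu = 3 > 0 -> no constraint.
  x5: nu = 0, mu = 0 -> consistent with mu << nu.
  x6: nu = 1/2 > 0 -> no constraint.
No atom violates the condition. Therefore mu << nu.

yes


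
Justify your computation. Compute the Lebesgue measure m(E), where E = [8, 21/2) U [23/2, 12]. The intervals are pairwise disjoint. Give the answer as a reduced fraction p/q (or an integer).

For pairwise disjoint intervals, m(union_i I_i) = sum_i m(I_i),
and m is invariant under swapping open/closed endpoints (single points have measure 0).
So m(E) = sum_i (b_i - a_i).
  I_1 has length 21/2 - 8 = 5/2.
  I_2 has length 12 - 23/2 = 1/2.
Summing:
  m(E) = 5/2 + 1/2 = 3.

3


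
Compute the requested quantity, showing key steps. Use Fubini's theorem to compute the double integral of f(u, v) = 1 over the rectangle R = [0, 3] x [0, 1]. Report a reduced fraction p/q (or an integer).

f(u, v) is a tensor product of a function of u and a function of v, and both factors are bounded continuous (hence Lebesgue integrable) on the rectangle, so Fubini's theorem applies:
  integral_R f d(m x m) = (integral_a1^b1 1 du) * (integral_a2^b2 1 dv).
Inner integral in u: integral_{0}^{3} 1 du = (3^1 - 0^1)/1
  = 3.
Inner integral in v: integral_{0}^{1} 1 dv = (1^1 - 0^1)/1
  = 1.
Product: (3) * (1) = 3.

3


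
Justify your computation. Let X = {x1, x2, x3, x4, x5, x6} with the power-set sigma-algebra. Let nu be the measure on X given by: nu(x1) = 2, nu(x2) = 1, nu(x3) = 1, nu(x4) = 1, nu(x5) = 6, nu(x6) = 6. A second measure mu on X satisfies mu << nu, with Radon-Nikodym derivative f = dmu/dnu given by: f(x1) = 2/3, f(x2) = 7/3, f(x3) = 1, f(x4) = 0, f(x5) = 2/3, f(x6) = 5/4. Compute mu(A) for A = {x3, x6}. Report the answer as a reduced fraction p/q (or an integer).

By the defining property of the Radon-Nikodym derivative, for every measurable set A,
  mu(A) = integral_A f dnu.
Since nu is a discrete measure concentrated on the atoms of X, the integral over A reduces to the sum
  mu(A) = sum_{x in A} f(x) * nu({x}).
Computing each term:
  x3: f(x3) * nu(x3) = 1 * 1 = 1.
  x6: f(x6) * nu(x6) = 5/4 * 6 = 15/2.
Summing: mu(A) = 1 + 15/2 = 17/2.

17/2


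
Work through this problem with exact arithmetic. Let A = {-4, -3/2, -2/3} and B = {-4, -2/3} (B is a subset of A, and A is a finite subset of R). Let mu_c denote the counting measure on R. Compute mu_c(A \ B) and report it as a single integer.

Counting measure assigns mu_c(E) = |E| (number of elements) when E is finite. For B subset A, A \ B is the set of elements of A not in B, so |A \ B| = |A| - |B|.
|A| = 3, |B| = 2, so mu_c(A \ B) = 3 - 2 = 1.

1


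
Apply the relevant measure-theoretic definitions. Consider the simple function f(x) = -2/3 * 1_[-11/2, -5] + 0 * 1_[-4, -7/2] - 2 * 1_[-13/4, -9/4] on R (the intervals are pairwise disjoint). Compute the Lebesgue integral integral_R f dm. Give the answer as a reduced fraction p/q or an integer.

For a simple function f = sum_i c_i * 1_{A_i} with disjoint A_i,
  integral f dm = sum_i c_i * m(A_i).
Lengths of the A_i:
  m(A_1) = -5 - (-11/2) = 1/2.
  m(A_2) = -7/2 - (-4) = 1/2.
  m(A_3) = -9/4 - (-13/4) = 1.
Contributions c_i * m(A_i):
  (-2/3) * (1/2) = -1/3.
  (0) * (1/2) = 0.
  (-2) * (1) = -2.
Total: -1/3 + 0 - 2 = -7/3.

-7/3


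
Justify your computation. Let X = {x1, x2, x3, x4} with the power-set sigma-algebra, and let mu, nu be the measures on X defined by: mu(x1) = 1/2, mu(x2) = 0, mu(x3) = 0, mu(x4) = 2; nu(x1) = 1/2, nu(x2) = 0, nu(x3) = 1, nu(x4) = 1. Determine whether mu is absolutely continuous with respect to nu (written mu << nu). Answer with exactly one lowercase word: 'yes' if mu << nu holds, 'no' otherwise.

mu << nu means: every nu-null measurable set is also mu-null; equivalently, for every atom x, if nu({x}) = 0 then mu({x}) = 0.
Checking each atom:
  x1: nu = 1/2 > 0 -> no constraint.
  x2: nu = 0, mu = 0 -> consistent with mu << nu.
  x3: nu = 1 > 0 -> no constraint.
  x4: nu = 1 > 0 -> no constraint.
No atom violates the condition. Therefore mu << nu.

yes


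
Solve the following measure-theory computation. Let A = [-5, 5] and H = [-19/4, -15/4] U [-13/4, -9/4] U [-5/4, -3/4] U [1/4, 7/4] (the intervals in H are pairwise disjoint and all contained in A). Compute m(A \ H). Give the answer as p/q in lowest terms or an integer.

The ambient interval has length m(A) = 5 - (-5) = 10.
Since the holes are disjoint and sit inside A, by finite additivity
  m(H) = sum_i (b_i - a_i), and m(A \ H) = m(A) - m(H).
Computing the hole measures:
  m(H_1) = -15/4 - (-19/4) = 1.
  m(H_2) = -9/4 - (-13/4) = 1.
  m(H_3) = -3/4 - (-5/4) = 1/2.
  m(H_4) = 7/4 - 1/4 = 3/2.
Summed: m(H) = 1 + 1 + 1/2 + 3/2 = 4.
So m(A \ H) = 10 - 4 = 6.

6


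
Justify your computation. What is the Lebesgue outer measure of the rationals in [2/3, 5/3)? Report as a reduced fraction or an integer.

The set Q cap [2/3, 5/3) is countable (a subset of the countable set Q). Lebesgue outer measure of any countable set is 0: each singleton {q} has m*({q}) = 0, and by countable subadditivity m*(union_k {q_k}) <= sum_k m*({q_k}) = sum_k 0 = 0. The reverse inequality m*(E) >= 0 is automatic. So m*(Q cap [2/3, 5/3)) = 0.

0


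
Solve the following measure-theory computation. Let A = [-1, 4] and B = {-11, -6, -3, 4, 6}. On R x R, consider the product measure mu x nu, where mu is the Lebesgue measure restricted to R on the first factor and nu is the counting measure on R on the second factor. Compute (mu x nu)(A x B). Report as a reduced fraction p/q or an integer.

For a measurable rectangle A x B, the product measure satisfies
  (mu x nu)(A x B) = mu(A) * nu(B).
  mu(A) = 5.
  nu(B) = 5.
  (mu x nu)(A x B) = 5 * 5 = 25.

25


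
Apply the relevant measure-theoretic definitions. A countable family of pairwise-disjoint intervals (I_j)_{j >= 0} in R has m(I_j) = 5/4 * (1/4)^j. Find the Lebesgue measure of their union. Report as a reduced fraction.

By countable additivity of the Lebesgue measure on pairwise disjoint measurable sets,
  m(union_{j >= 0} I_j) = sum_{j >= 0} m(I_j) = sum_{j >= 0} a * r^j,
  with a = 5/4 and r = 1/4.
Since 0 < r = 1/4 < 1, the geometric series converges:
  sum_{j >= 0} a * r^j = a / (1 - r).
  = 5/4 / (1 - 1/4)
  = 5/4 / (3/4)
  = 5/3.

5/3


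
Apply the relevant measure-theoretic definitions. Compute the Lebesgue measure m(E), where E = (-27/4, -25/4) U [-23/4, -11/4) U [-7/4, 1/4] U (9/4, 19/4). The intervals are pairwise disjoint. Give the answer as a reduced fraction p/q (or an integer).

For pairwise disjoint intervals, m(union_i I_i) = sum_i m(I_i),
and m is invariant under swapping open/closed endpoints (single points have measure 0).
So m(E) = sum_i (b_i - a_i).
  I_1 has length -25/4 - (-27/4) = 1/2.
  I_2 has length -11/4 - (-23/4) = 3.
  I_3 has length 1/4 - (-7/4) = 2.
  I_4 has length 19/4 - 9/4 = 5/2.
Summing:
  m(E) = 1/2 + 3 + 2 + 5/2 = 8.

8


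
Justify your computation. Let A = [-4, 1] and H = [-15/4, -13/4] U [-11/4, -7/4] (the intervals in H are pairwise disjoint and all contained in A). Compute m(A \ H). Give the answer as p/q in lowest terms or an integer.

The ambient interval has length m(A) = 1 - (-4) = 5.
Since the holes are disjoint and sit inside A, by finite additivity
  m(H) = sum_i (b_i - a_i), and m(A \ H) = m(A) - m(H).
Computing the hole measures:
  m(H_1) = -13/4 - (-15/4) = 1/2.
  m(H_2) = -7/4 - (-11/4) = 1.
Summed: m(H) = 1/2 + 1 = 3/2.
So m(A \ H) = 5 - 3/2 = 7/2.

7/2


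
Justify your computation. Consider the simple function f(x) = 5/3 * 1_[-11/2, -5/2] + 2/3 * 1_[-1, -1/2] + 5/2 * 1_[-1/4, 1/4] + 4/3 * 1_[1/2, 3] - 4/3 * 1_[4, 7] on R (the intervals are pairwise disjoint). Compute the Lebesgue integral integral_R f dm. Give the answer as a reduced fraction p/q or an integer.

For a simple function f = sum_i c_i * 1_{A_i} with disjoint A_i,
  integral f dm = sum_i c_i * m(A_i).
Lengths of the A_i:
  m(A_1) = -5/2 - (-11/2) = 3.
  m(A_2) = -1/2 - (-1) = 1/2.
  m(A_3) = 1/4 - (-1/4) = 1/2.
  m(A_4) = 3 - 1/2 = 5/2.
  m(A_5) = 7 - 4 = 3.
Contributions c_i * m(A_i):
  (5/3) * (3) = 5.
  (2/3) * (1/2) = 1/3.
  (5/2) * (1/2) = 5/4.
  (4/3) * (5/2) = 10/3.
  (-4/3) * (3) = -4.
Total: 5 + 1/3 + 5/4 + 10/3 - 4 = 71/12.

71/12


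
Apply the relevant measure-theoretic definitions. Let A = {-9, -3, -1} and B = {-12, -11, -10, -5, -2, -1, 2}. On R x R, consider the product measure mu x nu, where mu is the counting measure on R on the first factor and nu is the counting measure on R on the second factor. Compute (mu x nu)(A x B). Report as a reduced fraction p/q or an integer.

For a measurable rectangle A x B, the product measure satisfies
  (mu x nu)(A x B) = mu(A) * nu(B).
  mu(A) = 3.
  nu(B) = 7.
  (mu x nu)(A x B) = 3 * 7 = 21.

21


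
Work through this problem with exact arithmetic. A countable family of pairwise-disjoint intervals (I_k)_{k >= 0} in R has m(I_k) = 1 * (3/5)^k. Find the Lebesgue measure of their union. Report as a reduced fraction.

By countable additivity of the Lebesgue measure on pairwise disjoint measurable sets,
  m(union_{k >= 0} I_k) = sum_{k >= 0} m(I_k) = sum_{k >= 0} a * r^k,
  with a = 1 and r = 3/5.
Since 0 < r = 3/5 < 1, the geometric series converges:
  sum_{k >= 0} a * r^k = a / (1 - r).
  = 1 / (1 - 3/5)
  = 1 / (2/5)
  = 5/2.

5/2


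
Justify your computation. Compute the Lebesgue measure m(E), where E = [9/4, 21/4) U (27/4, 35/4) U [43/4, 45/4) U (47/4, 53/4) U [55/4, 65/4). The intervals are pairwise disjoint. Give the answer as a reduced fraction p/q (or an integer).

For pairwise disjoint intervals, m(union_i I_i) = sum_i m(I_i),
and m is invariant under swapping open/closed endpoints (single points have measure 0).
So m(E) = sum_i (b_i - a_i).
  I_1 has length 21/4 - 9/4 = 3.
  I_2 has length 35/4 - 27/4 = 2.
  I_3 has length 45/4 - 43/4 = 1/2.
  I_4 has length 53/4 - 47/4 = 3/2.
  I_5 has length 65/4 - 55/4 = 5/2.
Summing:
  m(E) = 3 + 2 + 1/2 + 3/2 + 5/2 = 19/2.

19/2


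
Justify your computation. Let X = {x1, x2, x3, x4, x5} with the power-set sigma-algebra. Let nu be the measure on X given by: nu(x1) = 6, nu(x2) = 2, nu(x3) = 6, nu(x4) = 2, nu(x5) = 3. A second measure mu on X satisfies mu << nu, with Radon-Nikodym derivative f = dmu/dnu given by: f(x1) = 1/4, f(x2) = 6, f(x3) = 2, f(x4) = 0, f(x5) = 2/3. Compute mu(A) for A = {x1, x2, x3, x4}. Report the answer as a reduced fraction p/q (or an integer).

By the defining property of the Radon-Nikodym derivative, for every measurable set A,
  mu(A) = integral_A f dnu.
Since nu is a discrete measure concentrated on the atoms of X, the integral over A reduces to the sum
  mu(A) = sum_{x in A} f(x) * nu({x}).
Computing each term:
  x1: f(x1) * nu(x1) = 1/4 * 6 = 3/2.
  x2: f(x2) * nu(x2) = 6 * 2 = 12.
  x3: f(x3) * nu(x3) = 2 * 6 = 12.
  x4: f(x4) * nu(x4) = 0 * 2 = 0.
Summing: mu(A) = 3/2 + 12 + 12 + 0 = 51/2.

51/2


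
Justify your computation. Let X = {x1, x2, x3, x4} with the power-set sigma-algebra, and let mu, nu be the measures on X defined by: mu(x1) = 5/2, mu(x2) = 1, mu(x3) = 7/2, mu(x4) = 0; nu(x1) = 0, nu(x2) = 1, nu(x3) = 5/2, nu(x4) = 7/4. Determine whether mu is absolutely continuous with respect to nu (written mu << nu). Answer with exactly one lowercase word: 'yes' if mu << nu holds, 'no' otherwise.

mu << nu means: every nu-null measurable set is also mu-null; equivalently, for every atom x, if nu({x}) = 0 then mu({x}) = 0.
Checking each atom:
  x1: nu = 0, mu = 5/2 > 0 -> violates mu << nu.
  x2: nu = 1 > 0 -> no constraint.
  x3: nu = 5/2 > 0 -> no constraint.
  x4: nu = 7/4 > 0 -> no constraint.
The atom(s) x1 violate the condition (nu = 0 but mu > 0). Therefore mu is NOT absolutely continuous w.r.t. nu.

no


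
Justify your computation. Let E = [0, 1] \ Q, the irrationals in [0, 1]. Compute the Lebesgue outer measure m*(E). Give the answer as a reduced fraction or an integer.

The interval I = [0, 1] has m(I) = 1 - 0 = 1 (endpoints are measure-zero, so open/closed/half-open agree). Write I = (I cap Q) u (I \ Q). The rationals in I are countable, so m*(I cap Q) = 0 (cover each rational by intervals whose total length is arbitrarily small). By countable subadditivity m*(I) <= m*(I cap Q) + m*(I \ Q), hence m*(I \ Q) >= m(I) = 1. The reverse inequality m*(I \ Q) <= m*(I) = 1 is trivial since (I \ Q) is a subset of I. Therefore m*(I \ Q) = 1.

1


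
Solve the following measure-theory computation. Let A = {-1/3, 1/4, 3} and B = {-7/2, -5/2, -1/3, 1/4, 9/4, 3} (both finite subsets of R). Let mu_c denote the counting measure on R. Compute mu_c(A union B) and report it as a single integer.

Counting measure on a finite set equals cardinality. By inclusion-exclusion, |A union B| = |A| + |B| - |A cap B|.
|A| = 3, |B| = 6, |A cap B| = 3.
So mu_c(A union B) = 3 + 6 - 3 = 6.

6


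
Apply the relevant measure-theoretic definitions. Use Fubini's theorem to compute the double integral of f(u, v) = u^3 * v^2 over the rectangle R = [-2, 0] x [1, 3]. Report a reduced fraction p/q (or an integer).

f(u, v) is a tensor product of a function of u and a function of v, and both factors are bounded continuous (hence Lebesgue integrable) on the rectangle, so Fubini's theorem applies:
  integral_R f d(m x m) = (integral_a1^b1 u^3 du) * (integral_a2^b2 v^2 dv).
Inner integral in u: integral_{-2}^{0} u^3 du = (0^4 - (-2)^4)/4
  = -4.
Inner integral in v: integral_{1}^{3} v^2 dv = (3^3 - 1^3)/3
  = 26/3.
Product: (-4) * (26/3) = -104/3.

-104/3


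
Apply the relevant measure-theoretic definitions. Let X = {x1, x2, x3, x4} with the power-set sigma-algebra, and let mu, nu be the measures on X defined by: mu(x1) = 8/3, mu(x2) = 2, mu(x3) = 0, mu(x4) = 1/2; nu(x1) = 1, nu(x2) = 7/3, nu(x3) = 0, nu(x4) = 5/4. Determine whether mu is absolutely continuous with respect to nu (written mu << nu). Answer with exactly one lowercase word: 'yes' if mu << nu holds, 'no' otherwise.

mu << nu means: every nu-null measurable set is also mu-null; equivalently, for every atom x, if nu({x}) = 0 then mu({x}) = 0.
Checking each atom:
  x1: nu = 1 > 0 -> no constraint.
  x2: nu = 7/3 > 0 -> no constraint.
  x3: nu = 0, mu = 0 -> consistent with mu << nu.
  x4: nu = 5/4 > 0 -> no constraint.
No atom violates the condition. Therefore mu << nu.

yes


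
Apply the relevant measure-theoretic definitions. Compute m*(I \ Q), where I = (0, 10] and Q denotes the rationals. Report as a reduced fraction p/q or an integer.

The interval I = (0, 10] has m(I) = 10 - 0 = 10 (endpoints are measure-zero, so open/closed/half-open agree). Write I = (I cap Q) u (I \ Q). The rationals in I are countable, so m*(I cap Q) = 0 (cover each rational by intervals whose total length is arbitrarily small). By countable subadditivity m*(I) <= m*(I cap Q) + m*(I \ Q), hence m*(I \ Q) >= m(I) = 10. The reverse inequality m*(I \ Q) <= m*(I) = 10 is trivial since (I \ Q) is a subset of I. Therefore m*(I \ Q) = 10.

10


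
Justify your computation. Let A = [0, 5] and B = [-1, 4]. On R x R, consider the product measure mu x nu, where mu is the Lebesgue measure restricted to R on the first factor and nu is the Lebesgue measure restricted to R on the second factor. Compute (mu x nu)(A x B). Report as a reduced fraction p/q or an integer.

For a measurable rectangle A x B, the product measure satisfies
  (mu x nu)(A x B) = mu(A) * nu(B).
  mu(A) = 5.
  nu(B) = 5.
  (mu x nu)(A x B) = 5 * 5 = 25.

25


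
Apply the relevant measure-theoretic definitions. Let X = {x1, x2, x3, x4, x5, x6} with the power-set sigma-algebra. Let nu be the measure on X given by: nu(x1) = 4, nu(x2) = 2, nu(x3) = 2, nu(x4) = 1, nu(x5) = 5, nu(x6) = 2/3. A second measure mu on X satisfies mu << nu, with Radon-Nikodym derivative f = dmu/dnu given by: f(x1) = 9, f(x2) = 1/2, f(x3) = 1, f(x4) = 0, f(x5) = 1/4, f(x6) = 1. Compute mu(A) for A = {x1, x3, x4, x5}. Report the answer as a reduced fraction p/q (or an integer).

By the defining property of the Radon-Nikodym derivative, for every measurable set A,
  mu(A) = integral_A f dnu.
Since nu is a discrete measure concentrated on the atoms of X, the integral over A reduces to the sum
  mu(A) = sum_{x in A} f(x) * nu({x}).
Computing each term:
  x1: f(x1) * nu(x1) = 9 * 4 = 36.
  x3: f(x3) * nu(x3) = 1 * 2 = 2.
  x4: f(x4) * nu(x4) = 0 * 1 = 0.
  x5: f(x5) * nu(x5) = 1/4 * 5 = 5/4.
Summing: mu(A) = 36 + 2 + 0 + 5/4 = 157/4.

157/4


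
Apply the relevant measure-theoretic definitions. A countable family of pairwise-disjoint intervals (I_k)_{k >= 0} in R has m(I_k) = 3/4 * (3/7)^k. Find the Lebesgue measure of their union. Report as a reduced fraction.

By countable additivity of the Lebesgue measure on pairwise disjoint measurable sets,
  m(union_{k >= 0} I_k) = sum_{k >= 0} m(I_k) = sum_{k >= 0} a * r^k,
  with a = 3/4 and r = 3/7.
Since 0 < r = 3/7 < 1, the geometric series converges:
  sum_{k >= 0} a * r^k = a / (1 - r).
  = 3/4 / (1 - 3/7)
  = 3/4 / (4/7)
  = 21/16.

21/16


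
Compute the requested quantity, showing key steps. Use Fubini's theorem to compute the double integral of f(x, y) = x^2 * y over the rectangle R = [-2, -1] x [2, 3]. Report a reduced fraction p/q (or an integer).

f(x, y) is a tensor product of a function of x and a function of y, and both factors are bounded continuous (hence Lebesgue integrable) on the rectangle, so Fubini's theorem applies:
  integral_R f d(m x m) = (integral_a1^b1 x^2 dx) * (integral_a2^b2 y dy).
Inner integral in x: integral_{-2}^{-1} x^2 dx = ((-1)^3 - (-2)^3)/3
  = 7/3.
Inner integral in y: integral_{2}^{3} y dy = (3^2 - 2^2)/2
  = 5/2.
Product: (7/3) * (5/2) = 35/6.

35/6


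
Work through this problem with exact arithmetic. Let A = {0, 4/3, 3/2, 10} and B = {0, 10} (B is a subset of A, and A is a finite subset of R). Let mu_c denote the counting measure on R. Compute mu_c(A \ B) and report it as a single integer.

Counting measure assigns mu_c(E) = |E| (number of elements) when E is finite. For B subset A, A \ B is the set of elements of A not in B, so |A \ B| = |A| - |B|.
|A| = 4, |B| = 2, so mu_c(A \ B) = 4 - 2 = 2.

2


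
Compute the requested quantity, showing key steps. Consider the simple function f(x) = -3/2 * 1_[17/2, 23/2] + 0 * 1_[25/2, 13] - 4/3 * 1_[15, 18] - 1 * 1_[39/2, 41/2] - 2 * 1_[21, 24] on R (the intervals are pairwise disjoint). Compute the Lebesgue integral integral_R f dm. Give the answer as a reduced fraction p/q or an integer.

For a simple function f = sum_i c_i * 1_{A_i} with disjoint A_i,
  integral f dm = sum_i c_i * m(A_i).
Lengths of the A_i:
  m(A_1) = 23/2 - 17/2 = 3.
  m(A_2) = 13 - 25/2 = 1/2.
  m(A_3) = 18 - 15 = 3.
  m(A_4) = 41/2 - 39/2 = 1.
  m(A_5) = 24 - 21 = 3.
Contributions c_i * m(A_i):
  (-3/2) * (3) = -9/2.
  (0) * (1/2) = 0.
  (-4/3) * (3) = -4.
  (-1) * (1) = -1.
  (-2) * (3) = -6.
Total: -9/2 + 0 - 4 - 1 - 6 = -31/2.

-31/2


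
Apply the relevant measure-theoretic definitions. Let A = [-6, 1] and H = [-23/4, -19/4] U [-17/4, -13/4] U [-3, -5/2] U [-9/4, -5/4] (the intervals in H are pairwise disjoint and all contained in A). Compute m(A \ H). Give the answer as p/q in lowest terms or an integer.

The ambient interval has length m(A) = 1 - (-6) = 7.
Since the holes are disjoint and sit inside A, by finite additivity
  m(H) = sum_i (b_i - a_i), and m(A \ H) = m(A) - m(H).
Computing the hole measures:
  m(H_1) = -19/4 - (-23/4) = 1.
  m(H_2) = -13/4 - (-17/4) = 1.
  m(H_3) = -5/2 - (-3) = 1/2.
  m(H_4) = -5/4 - (-9/4) = 1.
Summed: m(H) = 1 + 1 + 1/2 + 1 = 7/2.
So m(A \ H) = 7 - 7/2 = 7/2.

7/2


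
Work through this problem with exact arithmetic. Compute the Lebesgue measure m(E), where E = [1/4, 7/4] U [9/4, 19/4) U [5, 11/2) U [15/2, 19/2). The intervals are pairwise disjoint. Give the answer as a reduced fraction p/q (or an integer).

For pairwise disjoint intervals, m(union_i I_i) = sum_i m(I_i),
and m is invariant under swapping open/closed endpoints (single points have measure 0).
So m(E) = sum_i (b_i - a_i).
  I_1 has length 7/4 - 1/4 = 3/2.
  I_2 has length 19/4 - 9/4 = 5/2.
  I_3 has length 11/2 - 5 = 1/2.
  I_4 has length 19/2 - 15/2 = 2.
Summing:
  m(E) = 3/2 + 5/2 + 1/2 + 2 = 13/2.

13/2


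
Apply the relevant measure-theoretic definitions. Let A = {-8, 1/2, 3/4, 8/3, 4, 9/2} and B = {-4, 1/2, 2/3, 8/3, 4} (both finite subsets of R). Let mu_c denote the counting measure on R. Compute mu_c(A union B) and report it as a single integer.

Counting measure on a finite set equals cardinality. By inclusion-exclusion, |A union B| = |A| + |B| - |A cap B|.
|A| = 6, |B| = 5, |A cap B| = 3.
So mu_c(A union B) = 6 + 5 - 3 = 8.

8


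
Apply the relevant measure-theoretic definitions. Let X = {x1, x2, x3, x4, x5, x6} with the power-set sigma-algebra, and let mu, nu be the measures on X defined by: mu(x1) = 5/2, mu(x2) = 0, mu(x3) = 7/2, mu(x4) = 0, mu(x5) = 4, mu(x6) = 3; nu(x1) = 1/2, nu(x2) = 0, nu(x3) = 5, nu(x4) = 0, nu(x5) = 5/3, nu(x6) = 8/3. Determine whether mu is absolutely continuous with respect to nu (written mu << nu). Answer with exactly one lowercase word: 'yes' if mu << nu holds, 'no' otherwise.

mu << nu means: every nu-null measurable set is also mu-null; equivalently, for every atom x, if nu({x}) = 0 then mu({x}) = 0.
Checking each atom:
  x1: nu = 1/2 > 0 -> no constraint.
  x2: nu = 0, mu = 0 -> consistent with mu << nu.
  x3: nu = 5 > 0 -> no constraint.
  x4: nu = 0, mu = 0 -> consistent with mu << nu.
  x5: nu = 5/3 > 0 -> no constraint.
  x6: nu = 8/3 > 0 -> no constraint.
No atom violates the condition. Therefore mu << nu.

yes


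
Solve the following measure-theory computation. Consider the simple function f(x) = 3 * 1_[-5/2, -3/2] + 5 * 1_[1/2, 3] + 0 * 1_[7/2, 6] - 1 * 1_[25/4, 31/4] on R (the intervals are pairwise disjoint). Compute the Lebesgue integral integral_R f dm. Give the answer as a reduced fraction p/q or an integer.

For a simple function f = sum_i c_i * 1_{A_i} with disjoint A_i,
  integral f dm = sum_i c_i * m(A_i).
Lengths of the A_i:
  m(A_1) = -3/2 - (-5/2) = 1.
  m(A_2) = 3 - 1/2 = 5/2.
  m(A_3) = 6 - 7/2 = 5/2.
  m(A_4) = 31/4 - 25/4 = 3/2.
Contributions c_i * m(A_i):
  (3) * (1) = 3.
  (5) * (5/2) = 25/2.
  (0) * (5/2) = 0.
  (-1) * (3/2) = -3/2.
Total: 3 + 25/2 + 0 - 3/2 = 14.

14


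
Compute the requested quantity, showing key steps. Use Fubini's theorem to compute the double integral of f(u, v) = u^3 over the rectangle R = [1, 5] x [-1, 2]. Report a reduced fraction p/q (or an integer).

f(u, v) is a tensor product of a function of u and a function of v, and both factors are bounded continuous (hence Lebesgue integrable) on the rectangle, so Fubini's theorem applies:
  integral_R f d(m x m) = (integral_a1^b1 u^3 du) * (integral_a2^b2 1 dv).
Inner integral in u: integral_{1}^{5} u^3 du = (5^4 - 1^4)/4
  = 156.
Inner integral in v: integral_{-1}^{2} 1 dv = (2^1 - (-1)^1)/1
  = 3.
Product: (156) * (3) = 468.

468
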